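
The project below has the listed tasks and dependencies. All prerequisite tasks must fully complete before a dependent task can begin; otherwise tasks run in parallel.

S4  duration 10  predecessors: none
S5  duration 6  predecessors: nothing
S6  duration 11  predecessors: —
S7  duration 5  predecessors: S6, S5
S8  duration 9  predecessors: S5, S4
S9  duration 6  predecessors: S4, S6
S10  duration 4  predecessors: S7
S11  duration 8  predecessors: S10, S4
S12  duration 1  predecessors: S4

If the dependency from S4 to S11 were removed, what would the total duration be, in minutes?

Before: longest chain S6→S7→S10→S11 = 11+5+4+8 = 28, finish 28.
Dropping S4→S11 doesn't change S11's earliest start (20); another predecessor still binds.
New critical path: S6→S7→S10→S11 = 11+5+4+8 = 28 ⇒ 28 minutes.

28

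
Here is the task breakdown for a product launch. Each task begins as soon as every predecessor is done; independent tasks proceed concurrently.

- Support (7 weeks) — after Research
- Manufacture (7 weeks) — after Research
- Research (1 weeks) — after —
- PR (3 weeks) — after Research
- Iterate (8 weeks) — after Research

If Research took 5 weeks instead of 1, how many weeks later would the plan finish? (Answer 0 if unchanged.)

4

Actual critical path: Research→Iterate = 1+8 = 9 ⇒ 9 weeks.
Research is on the critical path; changing it to 5 makes that path 13 weeks.
No other chain overtakes it, so the finish is 13 weeks.
Change in finish: 13 − 9 = +4 weeks.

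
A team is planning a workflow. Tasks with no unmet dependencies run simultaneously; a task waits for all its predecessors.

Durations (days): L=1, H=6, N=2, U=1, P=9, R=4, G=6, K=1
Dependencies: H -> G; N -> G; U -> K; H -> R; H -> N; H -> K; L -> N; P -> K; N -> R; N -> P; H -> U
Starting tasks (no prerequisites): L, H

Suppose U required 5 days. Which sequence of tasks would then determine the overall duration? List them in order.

Actual critical path: H→N→P→K = 6+2+9+1 = 18 ⇒ 18 days.
U is off the critical path — its longest chain is 8 days, giving 10 of slack.
No other chain overtakes it, so the finish is 18 days.

H, N, P, K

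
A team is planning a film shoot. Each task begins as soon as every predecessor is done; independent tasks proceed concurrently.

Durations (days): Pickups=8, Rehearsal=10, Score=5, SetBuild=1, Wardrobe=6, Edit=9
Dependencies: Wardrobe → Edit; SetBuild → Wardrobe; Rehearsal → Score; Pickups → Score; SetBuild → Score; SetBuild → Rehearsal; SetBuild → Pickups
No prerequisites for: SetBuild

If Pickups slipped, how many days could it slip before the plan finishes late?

The longest chain is SetBuild→Wardrobe→Edit = 1+6+9 = 16; overall finish 16 days.
Longest path through Pickups: 14 days (earliest finish 9, latest finish 11).
So Pickups can slip 11 − 9 = 2 days.

2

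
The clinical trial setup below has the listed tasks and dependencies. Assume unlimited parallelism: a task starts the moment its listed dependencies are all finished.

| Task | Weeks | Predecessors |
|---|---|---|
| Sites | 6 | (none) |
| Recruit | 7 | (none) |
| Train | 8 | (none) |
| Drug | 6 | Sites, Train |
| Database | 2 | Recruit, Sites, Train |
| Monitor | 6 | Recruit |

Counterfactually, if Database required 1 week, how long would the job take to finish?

14

Actual critical path: Train→Drug = 8+6 = 14 ⇒ 14 weeks.
Database is off the critical path — its longest chain is 10 weeks, giving 4 of slack.
The critical path is still Train→Drug; finish is now 14 weeks.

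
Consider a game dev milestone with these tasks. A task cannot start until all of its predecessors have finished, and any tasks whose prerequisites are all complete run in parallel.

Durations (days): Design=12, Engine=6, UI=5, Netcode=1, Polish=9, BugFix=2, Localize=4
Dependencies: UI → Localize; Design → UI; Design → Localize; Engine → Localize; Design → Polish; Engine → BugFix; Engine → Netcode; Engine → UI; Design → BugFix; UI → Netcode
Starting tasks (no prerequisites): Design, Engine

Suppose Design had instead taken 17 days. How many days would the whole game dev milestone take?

26

Baseline: Design→UI→Localize = 12+5+4 = 21 → 21 days.
Design is on the critical path; changing it to 17 makes that path 26 days.
That remains the longest chain; total 26 days.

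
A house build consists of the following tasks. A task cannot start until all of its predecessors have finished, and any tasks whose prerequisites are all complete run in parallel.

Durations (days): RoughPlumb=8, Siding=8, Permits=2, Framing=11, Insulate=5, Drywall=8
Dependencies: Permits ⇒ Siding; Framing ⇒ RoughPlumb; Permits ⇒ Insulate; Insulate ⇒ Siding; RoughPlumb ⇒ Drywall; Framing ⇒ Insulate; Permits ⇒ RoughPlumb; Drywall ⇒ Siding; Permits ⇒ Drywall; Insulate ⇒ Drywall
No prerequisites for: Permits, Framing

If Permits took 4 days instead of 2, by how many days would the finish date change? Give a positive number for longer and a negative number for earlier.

0

Actual critical path: Framing→RoughPlumb→Drywall→Siding = 11+8+8+8 = 35 ⇒ 35 days.
Permits has 9 days of float (longest path through it is 26).
That remains the longest chain; total 35 days.
Change in finish: 35 − 35 = +0 days.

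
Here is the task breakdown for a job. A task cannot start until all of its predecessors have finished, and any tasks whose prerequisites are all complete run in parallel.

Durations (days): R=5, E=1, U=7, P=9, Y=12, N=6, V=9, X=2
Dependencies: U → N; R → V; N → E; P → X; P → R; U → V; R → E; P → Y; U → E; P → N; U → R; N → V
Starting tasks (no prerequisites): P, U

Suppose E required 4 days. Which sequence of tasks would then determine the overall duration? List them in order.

P, N, V

Actual critical path: P→N→V = 9+6+9 = 24 ⇒ 24 days.
The longest path through E is only 16 days, so E has float 8.
The critical path is still P→N→V; finish is now 24 days.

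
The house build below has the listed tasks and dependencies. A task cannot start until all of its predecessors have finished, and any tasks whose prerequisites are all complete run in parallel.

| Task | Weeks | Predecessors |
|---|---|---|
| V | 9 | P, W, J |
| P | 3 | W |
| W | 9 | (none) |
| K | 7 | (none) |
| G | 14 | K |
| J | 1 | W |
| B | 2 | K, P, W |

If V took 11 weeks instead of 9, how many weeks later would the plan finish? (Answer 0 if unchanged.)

2

The binding path is W→P→V = 9+3+9 = 21; finish at 21 weeks.
Since V is critical, the +2 change carries straight to that chain (now 23 weeks).
The critical path is still W→P→V; finish is now 23 weeks.
Change in finish: 23 − 21 = +2 weeks.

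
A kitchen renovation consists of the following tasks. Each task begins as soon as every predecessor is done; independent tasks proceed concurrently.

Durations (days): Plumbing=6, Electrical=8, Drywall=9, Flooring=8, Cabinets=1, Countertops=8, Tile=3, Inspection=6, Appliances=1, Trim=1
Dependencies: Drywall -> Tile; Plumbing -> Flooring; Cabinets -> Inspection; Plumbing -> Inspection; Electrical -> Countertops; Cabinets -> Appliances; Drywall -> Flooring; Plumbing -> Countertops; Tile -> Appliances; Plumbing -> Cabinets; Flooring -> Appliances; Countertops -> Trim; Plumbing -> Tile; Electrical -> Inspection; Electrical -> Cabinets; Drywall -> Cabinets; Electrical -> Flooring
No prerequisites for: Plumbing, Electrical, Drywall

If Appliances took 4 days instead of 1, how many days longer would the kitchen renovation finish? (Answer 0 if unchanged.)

3

Actual critical path: Drywall→Flooring→Appliances = 9+8+1 = 18 ⇒ 18 days.
Since Appliances is critical, the +3 change carries straight to that chain (now 21 days).
That remains the longest chain; total 21 days.
Change in finish: 21 − 18 = +3 days.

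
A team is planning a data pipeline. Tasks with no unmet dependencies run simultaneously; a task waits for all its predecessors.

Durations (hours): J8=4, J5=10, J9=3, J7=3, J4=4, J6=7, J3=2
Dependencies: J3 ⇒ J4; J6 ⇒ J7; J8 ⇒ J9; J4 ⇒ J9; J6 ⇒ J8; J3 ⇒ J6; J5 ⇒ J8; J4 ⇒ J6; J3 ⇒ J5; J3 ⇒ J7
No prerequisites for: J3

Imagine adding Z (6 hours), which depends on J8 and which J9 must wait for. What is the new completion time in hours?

26

Originally the data pipeline takes 20 hours.
With Z inserted, J9 now waits for max(J4, J8, Z).
New critical path: J3→J4→J6→J8→Z→J9 = 2+4+7+4+6+3 = 26 ⇒ 26 hours.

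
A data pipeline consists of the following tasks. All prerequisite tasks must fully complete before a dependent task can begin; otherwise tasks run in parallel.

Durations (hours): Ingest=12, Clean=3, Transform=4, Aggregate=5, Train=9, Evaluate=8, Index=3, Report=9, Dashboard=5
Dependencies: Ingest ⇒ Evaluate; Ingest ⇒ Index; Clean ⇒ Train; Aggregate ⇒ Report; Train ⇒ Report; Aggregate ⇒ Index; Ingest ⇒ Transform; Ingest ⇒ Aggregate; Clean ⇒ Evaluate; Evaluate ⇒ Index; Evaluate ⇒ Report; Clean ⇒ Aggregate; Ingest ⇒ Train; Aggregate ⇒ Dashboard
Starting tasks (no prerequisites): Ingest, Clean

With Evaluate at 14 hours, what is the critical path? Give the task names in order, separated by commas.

Critical path before the change: Ingest→Train→Report = 12+9+9 = 30 giving 30 hours.
The longest path through Evaluate is only 29 hours, so Evaluate has float 1.
Now Ingest→Evaluate→Report = 12+14+9 = 35 is longest, so the finish becomes 35 hours.

Ingest, Evaluate, Report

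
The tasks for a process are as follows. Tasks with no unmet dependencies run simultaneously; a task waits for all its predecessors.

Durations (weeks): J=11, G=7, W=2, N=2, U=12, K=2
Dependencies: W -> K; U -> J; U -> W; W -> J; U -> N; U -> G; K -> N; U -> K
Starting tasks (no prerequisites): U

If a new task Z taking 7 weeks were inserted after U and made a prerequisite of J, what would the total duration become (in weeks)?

Originally the project takes 25 weeks.
With Z inserted, J now waits for max(U, W, Z).
New critical path: U→Z→J = 12+7+11 = 30 ⇒ 30 weeks.

30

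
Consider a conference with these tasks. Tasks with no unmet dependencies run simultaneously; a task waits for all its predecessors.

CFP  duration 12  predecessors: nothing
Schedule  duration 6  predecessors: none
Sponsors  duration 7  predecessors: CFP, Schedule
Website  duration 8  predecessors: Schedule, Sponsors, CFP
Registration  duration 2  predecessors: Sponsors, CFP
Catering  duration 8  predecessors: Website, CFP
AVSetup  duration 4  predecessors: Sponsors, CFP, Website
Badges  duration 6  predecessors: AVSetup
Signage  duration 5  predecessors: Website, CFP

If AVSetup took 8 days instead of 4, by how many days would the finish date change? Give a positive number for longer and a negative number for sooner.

Baseline: CFP→Sponsors→Website→AVSetup→Badges = 12+7+8+4+6 = 37 → 37 days.
Since AVSetup is critical, the +4 change carries straight to that chain (now 41 days).
No other chain overtakes it, so the finish is 41 days.
Change in finish: 41 − 37 = +4 days.

4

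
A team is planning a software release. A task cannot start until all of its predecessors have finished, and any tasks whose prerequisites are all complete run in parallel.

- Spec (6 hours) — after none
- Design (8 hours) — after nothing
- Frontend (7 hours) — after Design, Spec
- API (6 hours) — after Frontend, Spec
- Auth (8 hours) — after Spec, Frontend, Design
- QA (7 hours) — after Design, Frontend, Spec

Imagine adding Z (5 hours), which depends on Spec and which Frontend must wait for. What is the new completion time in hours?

Originally the plan takes 23 hours.
With Z inserted, Frontend now waits for max(Design, Spec, Z).
New critical path: Spec→Z→Frontend→Auth = 6+5+7+8 = 26 ⇒ 26 hours.

26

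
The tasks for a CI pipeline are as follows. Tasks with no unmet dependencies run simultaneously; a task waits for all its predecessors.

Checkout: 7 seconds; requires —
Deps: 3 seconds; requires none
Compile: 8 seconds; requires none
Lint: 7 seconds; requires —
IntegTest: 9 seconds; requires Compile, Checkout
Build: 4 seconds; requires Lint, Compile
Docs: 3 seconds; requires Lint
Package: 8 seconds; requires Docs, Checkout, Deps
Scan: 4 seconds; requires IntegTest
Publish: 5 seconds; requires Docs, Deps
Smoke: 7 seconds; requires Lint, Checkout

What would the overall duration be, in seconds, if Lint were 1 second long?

21

Actual critical path: Compile→IntegTest→Scan = 8+9+4 = 21 ⇒ 21 seconds.
Lint has 3 seconds of float (longest path through it is 18).
No other chain overtakes it, so the finish is 21 seconds.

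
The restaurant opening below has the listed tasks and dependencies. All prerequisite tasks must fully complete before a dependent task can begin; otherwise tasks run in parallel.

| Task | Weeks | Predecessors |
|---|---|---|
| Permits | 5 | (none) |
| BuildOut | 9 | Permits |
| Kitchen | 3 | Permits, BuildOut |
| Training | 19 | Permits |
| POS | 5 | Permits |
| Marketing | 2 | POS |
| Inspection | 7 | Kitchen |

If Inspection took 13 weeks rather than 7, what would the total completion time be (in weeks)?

30

Actual critical path: Permits→BuildOut→Kitchen→Inspection = 5+9+3+7 = 24 ⇒ 24 weeks.
Inspection lies on that path, so at 13 weeks the path becomes 30 weeks.
The critical path is still Permits→BuildOut→Kitchen→Inspection; finish is now 30 weeks.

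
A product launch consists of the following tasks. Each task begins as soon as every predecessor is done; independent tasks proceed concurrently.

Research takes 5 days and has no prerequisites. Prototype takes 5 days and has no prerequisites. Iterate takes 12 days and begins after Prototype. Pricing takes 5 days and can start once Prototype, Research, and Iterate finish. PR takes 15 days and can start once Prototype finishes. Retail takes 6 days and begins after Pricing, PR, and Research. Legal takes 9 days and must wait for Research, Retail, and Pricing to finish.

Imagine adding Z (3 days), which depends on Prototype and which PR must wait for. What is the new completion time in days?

38

Originally the project takes 37 days.
With Z inserted, PR now waits for max(Prototype, Z).
New critical path: Prototype→Z→PR→Retail→Legal = 5+3+15+6+9 = 38 ⇒ 38 days.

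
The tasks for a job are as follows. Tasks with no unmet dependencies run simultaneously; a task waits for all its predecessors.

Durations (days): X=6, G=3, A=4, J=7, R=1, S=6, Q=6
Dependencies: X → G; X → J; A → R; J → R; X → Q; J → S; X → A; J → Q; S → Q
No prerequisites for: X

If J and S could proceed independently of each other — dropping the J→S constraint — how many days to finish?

With the dependency in place, X→J→S→Q = 6+7+6+6 = 25 sets the finish at 25 days.
Without J→S, S's earliest start moves from 13 to 0.
The longest chain is now X→J→Q = 6+7+6 = 19, so the job takes 19 days.

19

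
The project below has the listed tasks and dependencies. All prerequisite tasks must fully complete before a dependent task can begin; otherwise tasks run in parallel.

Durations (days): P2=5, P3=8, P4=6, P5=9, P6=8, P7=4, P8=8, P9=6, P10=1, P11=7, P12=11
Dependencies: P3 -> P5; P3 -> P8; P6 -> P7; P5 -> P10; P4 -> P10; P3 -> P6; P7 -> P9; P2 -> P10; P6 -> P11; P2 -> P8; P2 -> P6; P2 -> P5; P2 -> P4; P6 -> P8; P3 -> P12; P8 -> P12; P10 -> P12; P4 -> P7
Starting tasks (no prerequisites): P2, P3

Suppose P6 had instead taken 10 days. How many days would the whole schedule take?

37

Critical path before the change: P3→P6→P8→P12 = 8+8+8+11 = 35 giving 35 days.
P6 is on the critical path; changing it to 10 makes that path 37 days.
The critical path is still P3→P6→P8→P12; finish is now 37 days.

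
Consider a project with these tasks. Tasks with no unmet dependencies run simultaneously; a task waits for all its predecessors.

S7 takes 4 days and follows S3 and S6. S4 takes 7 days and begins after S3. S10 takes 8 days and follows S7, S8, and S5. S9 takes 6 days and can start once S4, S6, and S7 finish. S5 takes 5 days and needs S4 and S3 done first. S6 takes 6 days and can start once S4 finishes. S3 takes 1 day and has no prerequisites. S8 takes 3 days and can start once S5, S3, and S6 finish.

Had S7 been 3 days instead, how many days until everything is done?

25

Actual critical path: S3→S4→S6→S7→S10 = 1+7+6+4+8 = 26 ⇒ 26 days.
Since S7 is critical, the -1 change carries straight to that chain (now 25 days).
That remains the longest chain; total 25 days.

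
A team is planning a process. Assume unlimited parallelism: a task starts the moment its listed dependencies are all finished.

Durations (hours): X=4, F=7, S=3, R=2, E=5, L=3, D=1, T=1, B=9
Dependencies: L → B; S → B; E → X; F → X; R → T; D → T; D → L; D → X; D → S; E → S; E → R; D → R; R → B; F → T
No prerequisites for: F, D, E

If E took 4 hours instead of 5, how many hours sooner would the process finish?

1

Baseline: E→S→B = 5+3+9 = 17 → 17 hours.
E lies on that path, so at 4 hours the path becomes 16 hours.
No other chain overtakes it, so the finish is 16 hours.
Change in finish: 16 − 17 = -1 hours.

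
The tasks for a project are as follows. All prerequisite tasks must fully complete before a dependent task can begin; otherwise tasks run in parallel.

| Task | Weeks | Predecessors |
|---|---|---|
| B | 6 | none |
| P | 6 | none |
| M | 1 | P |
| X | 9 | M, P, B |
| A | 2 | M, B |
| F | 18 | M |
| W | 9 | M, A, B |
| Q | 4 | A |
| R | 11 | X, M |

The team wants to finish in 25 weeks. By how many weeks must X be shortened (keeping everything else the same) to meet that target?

2

Current finish: 27 weeks; target: 25.
X is on every critical path, so each week cut from X cuts the finish by one (this holds down to a finish of 25).
Need 27 − 25 = 2 weeks off X → X becomes 7 weeks, finish becomes 25.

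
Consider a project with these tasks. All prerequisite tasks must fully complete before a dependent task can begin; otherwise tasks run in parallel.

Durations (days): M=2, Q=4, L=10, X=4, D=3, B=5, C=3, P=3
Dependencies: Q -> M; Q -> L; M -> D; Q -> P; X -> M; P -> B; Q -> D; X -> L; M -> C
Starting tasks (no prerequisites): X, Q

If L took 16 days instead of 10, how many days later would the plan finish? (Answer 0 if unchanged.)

6

Actual critical path: X→L = 4+10 = 14 ⇒ 14 days.
L lies on that path, so at 16 days the path becomes 20 days.
That remains the longest chain; total 20 days.
Change in finish: 20 − 14 = +6 days.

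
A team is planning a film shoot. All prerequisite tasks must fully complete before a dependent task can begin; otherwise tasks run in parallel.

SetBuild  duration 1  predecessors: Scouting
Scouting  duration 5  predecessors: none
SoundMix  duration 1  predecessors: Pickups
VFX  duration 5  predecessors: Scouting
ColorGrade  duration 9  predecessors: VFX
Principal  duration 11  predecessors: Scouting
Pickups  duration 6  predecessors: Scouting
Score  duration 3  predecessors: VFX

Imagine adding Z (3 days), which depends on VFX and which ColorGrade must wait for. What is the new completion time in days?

22

Originally the job takes 19 days.
With Z inserted, ColorGrade now waits for max(VFX, Z).
New critical path: Scouting→VFX→Z→ColorGrade = 5+5+3+9 = 22 ⇒ 22 days.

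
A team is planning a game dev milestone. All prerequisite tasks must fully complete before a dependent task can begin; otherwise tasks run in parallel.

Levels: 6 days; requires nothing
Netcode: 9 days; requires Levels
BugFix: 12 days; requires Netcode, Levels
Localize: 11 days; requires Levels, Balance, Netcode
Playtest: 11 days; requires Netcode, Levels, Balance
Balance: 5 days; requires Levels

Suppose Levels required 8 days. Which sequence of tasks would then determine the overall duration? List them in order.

As given, the longest chain is Levels→Netcode→BugFix = 6+9+12 = 27, so the finish is 27 days.
Levels lies on that path, so at 8 days the path becomes 29 days.
No other chain overtakes it, so the finish is 29 days.

Levels, Netcode, BugFix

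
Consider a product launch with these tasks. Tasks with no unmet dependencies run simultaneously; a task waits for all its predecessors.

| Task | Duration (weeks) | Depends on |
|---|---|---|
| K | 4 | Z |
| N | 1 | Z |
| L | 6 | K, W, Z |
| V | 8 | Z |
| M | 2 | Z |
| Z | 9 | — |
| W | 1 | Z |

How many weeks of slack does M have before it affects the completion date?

8

Z→K→L = 9+4+6 = 19 sets the makespan at 19 weeks.
Longest path through M: 11 weeks (earliest finish 11, latest finish 19).
Float = 19 − 11 = 8.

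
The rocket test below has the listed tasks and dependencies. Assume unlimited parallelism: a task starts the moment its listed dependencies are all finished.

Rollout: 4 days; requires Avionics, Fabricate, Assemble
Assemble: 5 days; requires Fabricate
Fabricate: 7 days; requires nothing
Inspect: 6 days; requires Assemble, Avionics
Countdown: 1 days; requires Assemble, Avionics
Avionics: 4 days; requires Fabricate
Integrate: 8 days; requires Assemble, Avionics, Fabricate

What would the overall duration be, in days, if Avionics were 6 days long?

Critical path before the change: Fabricate→Assemble→Integrate = 7+5+8 = 20 giving 20 days.
Avionics is off the critical path — its longest chain is 19 days, giving 1 of slack.
The binding chain switches to Fabricate→Avionics→Integrate = 7+6+8 = 21; finish 21 days.

21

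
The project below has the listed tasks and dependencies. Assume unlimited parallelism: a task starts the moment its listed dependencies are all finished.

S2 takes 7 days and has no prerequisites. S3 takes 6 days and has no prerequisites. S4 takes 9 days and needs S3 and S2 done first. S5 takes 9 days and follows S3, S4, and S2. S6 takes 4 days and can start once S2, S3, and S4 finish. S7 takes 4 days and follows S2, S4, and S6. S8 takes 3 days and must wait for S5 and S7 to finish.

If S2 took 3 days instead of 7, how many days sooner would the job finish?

Critical path before the change: S2→S4→S5→S8 = 7+9+9+3 = 28 giving 28 days.
S2 is on the critical path; changing it to 3 makes that path 24 days.
New critical path: S3→S4→S5→S8 = 6+9+9+3 = 27 ⇒ 27 days.
Change in finish: 27 − 28 = -1 days.

1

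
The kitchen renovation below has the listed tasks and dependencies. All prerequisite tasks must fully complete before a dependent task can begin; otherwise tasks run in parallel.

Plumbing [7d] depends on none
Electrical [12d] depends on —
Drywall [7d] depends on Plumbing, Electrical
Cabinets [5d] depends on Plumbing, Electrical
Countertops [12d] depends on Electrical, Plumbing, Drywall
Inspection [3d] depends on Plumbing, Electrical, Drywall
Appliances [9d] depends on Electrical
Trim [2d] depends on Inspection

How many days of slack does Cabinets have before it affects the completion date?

14

Critical path: Electrical→Drywall→Countertops = 12+7+12 = 31, so the finish is 31 days.
Longest path through Cabinets: 17 days (earliest finish 17, latest finish 31).
So Cabinets can slip 31 − 17 = 14 days.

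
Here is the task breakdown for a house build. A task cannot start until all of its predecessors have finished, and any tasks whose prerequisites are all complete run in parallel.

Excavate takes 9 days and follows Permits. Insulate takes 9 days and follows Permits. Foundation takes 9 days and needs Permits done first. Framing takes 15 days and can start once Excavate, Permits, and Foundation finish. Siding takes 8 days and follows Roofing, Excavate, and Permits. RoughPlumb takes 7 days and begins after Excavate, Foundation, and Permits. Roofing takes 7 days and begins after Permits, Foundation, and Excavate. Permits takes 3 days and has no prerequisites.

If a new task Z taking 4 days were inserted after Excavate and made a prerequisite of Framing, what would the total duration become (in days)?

Originally the plan takes 27 days.
With Z inserted, Framing now waits for max(Excavate, Permits, Foundation, Z).
New critical path: Permits→Excavate→Z→Framing = 3+9+4+15 = 31 ⇒ 31 days.

31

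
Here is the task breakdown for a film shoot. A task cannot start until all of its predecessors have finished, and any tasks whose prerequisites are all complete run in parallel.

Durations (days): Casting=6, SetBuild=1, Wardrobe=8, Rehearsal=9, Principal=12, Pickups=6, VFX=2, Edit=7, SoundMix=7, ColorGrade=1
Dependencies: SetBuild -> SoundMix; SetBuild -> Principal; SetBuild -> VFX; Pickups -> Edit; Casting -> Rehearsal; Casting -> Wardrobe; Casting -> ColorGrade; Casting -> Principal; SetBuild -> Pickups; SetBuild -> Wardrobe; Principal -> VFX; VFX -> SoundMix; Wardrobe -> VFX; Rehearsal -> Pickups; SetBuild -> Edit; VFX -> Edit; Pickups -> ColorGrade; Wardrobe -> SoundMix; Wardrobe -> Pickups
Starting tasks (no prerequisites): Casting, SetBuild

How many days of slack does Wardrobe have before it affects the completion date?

Casting→Rehearsal→Pickups→Edit = 6+9+6+7 = 28 sets the makespan at 28 days.
Longest path through Wardrobe: 27 days (earliest finish 14, latest finish 15).
Slack of Wardrobe = 7 − 6 = 1 day.

1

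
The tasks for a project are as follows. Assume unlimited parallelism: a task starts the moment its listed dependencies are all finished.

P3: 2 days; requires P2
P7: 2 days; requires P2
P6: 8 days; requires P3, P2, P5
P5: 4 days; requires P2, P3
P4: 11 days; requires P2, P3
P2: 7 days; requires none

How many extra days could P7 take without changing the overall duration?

12

The longest chain is P2→P3→P5→P6 = 7+2+4+8 = 21; overall finish 21 days.
The longest chain containing P7 totals 9 days.
Float = 21 − 9 = 12.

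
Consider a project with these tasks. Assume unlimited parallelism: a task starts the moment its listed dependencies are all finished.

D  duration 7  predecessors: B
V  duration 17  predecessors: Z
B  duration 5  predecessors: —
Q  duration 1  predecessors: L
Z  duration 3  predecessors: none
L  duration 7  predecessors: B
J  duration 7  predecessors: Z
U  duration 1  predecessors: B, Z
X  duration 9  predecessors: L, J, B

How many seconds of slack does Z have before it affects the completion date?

1

B→L→X = 5+7+9 = 21 sets the makespan at 21 seconds.
Z finishes as early as 3 and must finish by 4.
So Z can slip 4 − 3 = 1 second.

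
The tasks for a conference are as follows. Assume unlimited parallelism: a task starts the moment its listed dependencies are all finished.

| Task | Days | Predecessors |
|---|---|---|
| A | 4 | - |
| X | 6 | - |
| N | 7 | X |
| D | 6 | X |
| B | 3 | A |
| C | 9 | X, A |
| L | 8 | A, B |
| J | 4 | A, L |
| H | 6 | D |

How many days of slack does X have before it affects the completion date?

A→B→L→J = 4+3+8+4 = 19 sets the makespan at 19 days.
Longest path through X: 18 days (earliest finish 6, latest finish 7).
Slack of X = 1 − 0 = 1 day.

1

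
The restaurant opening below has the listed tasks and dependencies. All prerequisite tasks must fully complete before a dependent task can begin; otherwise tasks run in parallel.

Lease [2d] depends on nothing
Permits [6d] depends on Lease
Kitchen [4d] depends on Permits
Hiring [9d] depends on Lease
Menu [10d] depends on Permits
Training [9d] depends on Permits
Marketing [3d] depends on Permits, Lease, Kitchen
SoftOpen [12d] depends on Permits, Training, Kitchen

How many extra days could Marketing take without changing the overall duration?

Critical path: Lease→Permits→Training→SoftOpen = 2+6+9+12 = 29, so the finish is 29 days.
The longest chain containing Marketing totals 15 days.
So Marketing can slip 29 − 15 = 14 days.

14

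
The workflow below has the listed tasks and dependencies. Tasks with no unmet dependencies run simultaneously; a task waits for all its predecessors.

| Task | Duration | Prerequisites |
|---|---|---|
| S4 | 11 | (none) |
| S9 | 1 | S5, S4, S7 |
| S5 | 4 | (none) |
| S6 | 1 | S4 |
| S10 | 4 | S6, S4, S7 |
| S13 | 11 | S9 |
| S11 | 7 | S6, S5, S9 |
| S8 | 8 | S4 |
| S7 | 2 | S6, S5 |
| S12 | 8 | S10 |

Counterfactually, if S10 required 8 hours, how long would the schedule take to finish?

Critical path before the change: S4→S6→S7→S10→S12 = 11+1+2+4+8 = 26 giving 26 hours.
S10 is on the critical path; changing it to 8 makes that path 30 hours.
No other chain overtakes it, so the finish is 30 hours.

30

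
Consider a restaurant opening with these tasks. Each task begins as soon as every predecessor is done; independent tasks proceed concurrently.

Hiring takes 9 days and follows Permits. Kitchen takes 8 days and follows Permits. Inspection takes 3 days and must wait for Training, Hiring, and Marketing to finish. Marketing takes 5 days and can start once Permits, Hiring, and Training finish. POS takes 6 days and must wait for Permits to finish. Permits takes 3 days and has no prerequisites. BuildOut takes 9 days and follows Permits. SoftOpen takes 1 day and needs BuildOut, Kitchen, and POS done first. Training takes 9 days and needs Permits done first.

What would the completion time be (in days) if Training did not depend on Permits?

20

Before: longest chain Permits→Hiring→Marketing→Inspection = 3+9+5+3 = 20, finish 20.
Without Permits→Training, Training's earliest start moves from 3 to 0.
The longest chain is now Permits→Hiring→Marketing→Inspection = 3+9+5+3 = 20, so the restaurant opening takes 20 days.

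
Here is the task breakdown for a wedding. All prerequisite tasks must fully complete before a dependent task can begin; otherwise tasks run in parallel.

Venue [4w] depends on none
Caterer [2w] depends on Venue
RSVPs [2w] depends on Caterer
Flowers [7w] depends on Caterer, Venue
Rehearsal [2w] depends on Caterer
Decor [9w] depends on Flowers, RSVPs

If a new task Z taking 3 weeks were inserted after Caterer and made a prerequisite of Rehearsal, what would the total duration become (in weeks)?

22

Originally the schedule takes 22 weeks.
With Z inserted, Rehearsal now waits for max(Caterer, Z).
New critical path: Venue→Caterer→Flowers→Decor = 4+2+7+9 = 22 ⇒ 22 weeks.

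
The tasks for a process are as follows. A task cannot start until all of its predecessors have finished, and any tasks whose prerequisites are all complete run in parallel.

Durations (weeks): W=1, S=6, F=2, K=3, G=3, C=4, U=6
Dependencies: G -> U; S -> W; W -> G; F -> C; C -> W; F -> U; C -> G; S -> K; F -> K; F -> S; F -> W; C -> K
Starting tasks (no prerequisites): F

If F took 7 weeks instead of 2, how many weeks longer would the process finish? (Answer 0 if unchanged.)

The binding path is F→S→W→G→U = 2+6+1+3+6 = 18; finish at 18 weeks.
F lies on that path, so at 7 weeks the path becomes 23 weeks.
No other chain overtakes it, so the finish is 23 weeks.
Change in finish: 23 − 18 = +5 weeks.

5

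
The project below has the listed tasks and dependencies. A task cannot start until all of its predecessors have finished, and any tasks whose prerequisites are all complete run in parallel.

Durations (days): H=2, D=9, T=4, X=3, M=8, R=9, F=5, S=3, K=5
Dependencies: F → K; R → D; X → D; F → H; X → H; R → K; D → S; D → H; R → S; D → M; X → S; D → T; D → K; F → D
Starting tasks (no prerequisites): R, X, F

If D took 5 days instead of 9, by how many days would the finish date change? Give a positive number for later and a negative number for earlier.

As given, the longest chain is R→D→M = 9+9+8 = 26, so the finish is 26 days.
D is on the critical path; changing it to 5 makes that path 22 days.
No other chain overtakes it, so the finish is 22 days.
Change in finish: 22 − 26 = -4 days.

-4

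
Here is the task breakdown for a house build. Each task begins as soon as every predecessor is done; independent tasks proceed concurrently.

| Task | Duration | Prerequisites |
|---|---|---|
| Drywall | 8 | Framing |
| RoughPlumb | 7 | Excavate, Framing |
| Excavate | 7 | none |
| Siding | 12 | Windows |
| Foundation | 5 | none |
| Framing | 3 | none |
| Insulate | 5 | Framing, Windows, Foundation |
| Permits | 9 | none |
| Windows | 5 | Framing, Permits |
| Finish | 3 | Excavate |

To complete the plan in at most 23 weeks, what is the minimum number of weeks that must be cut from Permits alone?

3

Current finish: 26 weeks; target: 23.
Permits is on every critical path, so each week cut from Permits cuts the finish by one (this holds down to a finish of 20).
Need 26 − 23 = 3 weeks off Permits → Permits becomes 6 weeks, finish becomes 23.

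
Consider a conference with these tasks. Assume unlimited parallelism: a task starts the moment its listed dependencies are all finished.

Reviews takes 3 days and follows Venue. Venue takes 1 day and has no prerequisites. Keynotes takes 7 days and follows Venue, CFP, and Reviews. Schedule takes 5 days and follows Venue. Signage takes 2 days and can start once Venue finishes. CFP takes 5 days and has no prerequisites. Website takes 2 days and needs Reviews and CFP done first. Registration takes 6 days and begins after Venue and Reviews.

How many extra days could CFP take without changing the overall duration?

Critical path: CFP→Keynotes = 5+7 = 12, so the finish is 12 days.
Longest path through CFP: 12 days (earliest finish 5, latest finish 5).
Float = 12 − 12 = 0.

0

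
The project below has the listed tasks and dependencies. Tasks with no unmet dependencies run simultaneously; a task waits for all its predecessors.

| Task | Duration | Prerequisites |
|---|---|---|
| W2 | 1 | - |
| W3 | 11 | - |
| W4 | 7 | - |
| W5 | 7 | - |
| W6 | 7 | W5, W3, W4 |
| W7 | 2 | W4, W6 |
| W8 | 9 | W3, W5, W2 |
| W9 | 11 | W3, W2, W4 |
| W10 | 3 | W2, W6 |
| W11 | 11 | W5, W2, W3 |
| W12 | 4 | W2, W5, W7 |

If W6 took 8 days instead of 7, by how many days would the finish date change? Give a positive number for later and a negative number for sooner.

Critical path before the change: W3→W6→W7→W12 = 11+7+2+4 = 24 giving 24 days.
W6 lies on that path, so at 8 days the path becomes 25 days.
The critical path is still W3→W6→W7→W12; finish is now 25 days.
Change in finish: 25 − 24 = +1 days.

1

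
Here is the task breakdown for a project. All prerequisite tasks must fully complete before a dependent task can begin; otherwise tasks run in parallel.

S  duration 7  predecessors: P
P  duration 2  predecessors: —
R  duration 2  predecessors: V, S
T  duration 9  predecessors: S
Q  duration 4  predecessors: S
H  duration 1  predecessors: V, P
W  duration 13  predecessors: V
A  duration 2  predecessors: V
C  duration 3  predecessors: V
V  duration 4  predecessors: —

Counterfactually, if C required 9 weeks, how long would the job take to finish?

18

Critical path before the change: P→S→T = 2+7+9 = 18 giving 18 weeks.
The longest path through C is only 7 weeks, so C has float 11.
The critical path is still P→S→T; finish is now 18 weeks.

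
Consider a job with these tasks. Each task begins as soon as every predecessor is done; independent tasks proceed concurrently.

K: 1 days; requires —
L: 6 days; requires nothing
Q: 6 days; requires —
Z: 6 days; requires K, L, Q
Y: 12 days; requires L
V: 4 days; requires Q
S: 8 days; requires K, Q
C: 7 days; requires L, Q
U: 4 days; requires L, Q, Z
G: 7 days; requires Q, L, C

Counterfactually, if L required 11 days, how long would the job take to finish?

As given, the longest chain is L→C→G = 6+7+7 = 20, so the finish is 20 days.
Since L is critical, the +5 change carries straight to that chain (now 25 days).
No other chain overtakes it, so the finish is 25 days.

25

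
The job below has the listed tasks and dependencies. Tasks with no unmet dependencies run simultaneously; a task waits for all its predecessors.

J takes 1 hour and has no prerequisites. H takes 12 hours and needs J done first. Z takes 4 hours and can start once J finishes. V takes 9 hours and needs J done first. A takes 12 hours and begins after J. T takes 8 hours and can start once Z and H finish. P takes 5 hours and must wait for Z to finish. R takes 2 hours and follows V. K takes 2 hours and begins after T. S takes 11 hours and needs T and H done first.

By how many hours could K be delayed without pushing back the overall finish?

Critical path: J→H→T→S = 1+12+8+11 = 32, so the finish is 32 hours.
K finishes as early as 23 and must finish by 32.
Slack of K = 30 − 21 = 9 hours.

9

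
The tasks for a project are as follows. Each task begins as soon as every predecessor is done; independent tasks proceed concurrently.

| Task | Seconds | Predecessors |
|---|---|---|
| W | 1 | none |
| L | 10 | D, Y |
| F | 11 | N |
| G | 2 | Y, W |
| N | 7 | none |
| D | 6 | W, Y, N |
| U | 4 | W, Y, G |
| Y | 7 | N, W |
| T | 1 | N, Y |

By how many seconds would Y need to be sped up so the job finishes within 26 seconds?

4

Current finish: 30 seconds; target: 26.
Y is on every critical path, so each second cut from Y cuts the finish by one (this holds down to a finish of 24).
Need 30 − 26 = 4 seconds off Y → Y becomes 3 seconds, finish becomes 26.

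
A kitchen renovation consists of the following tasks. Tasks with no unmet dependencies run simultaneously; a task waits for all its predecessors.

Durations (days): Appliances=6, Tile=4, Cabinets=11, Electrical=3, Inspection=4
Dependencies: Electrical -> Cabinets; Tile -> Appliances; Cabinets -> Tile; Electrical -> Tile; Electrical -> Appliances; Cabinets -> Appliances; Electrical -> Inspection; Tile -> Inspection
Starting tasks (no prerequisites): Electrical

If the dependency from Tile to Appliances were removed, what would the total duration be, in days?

Original critical path: Electrical→Cabinets→Tile→Appliances = 3+11+4+6 = 24 ⇒ 24 days.
Without Tile→Appliances, Appliances's earliest start moves from 18 to 14.
The longest chain is now Electrical→Cabinets→Tile→Inspection = 3+11+4+4 = 22, so the kitchen renovation takes 22 days.

22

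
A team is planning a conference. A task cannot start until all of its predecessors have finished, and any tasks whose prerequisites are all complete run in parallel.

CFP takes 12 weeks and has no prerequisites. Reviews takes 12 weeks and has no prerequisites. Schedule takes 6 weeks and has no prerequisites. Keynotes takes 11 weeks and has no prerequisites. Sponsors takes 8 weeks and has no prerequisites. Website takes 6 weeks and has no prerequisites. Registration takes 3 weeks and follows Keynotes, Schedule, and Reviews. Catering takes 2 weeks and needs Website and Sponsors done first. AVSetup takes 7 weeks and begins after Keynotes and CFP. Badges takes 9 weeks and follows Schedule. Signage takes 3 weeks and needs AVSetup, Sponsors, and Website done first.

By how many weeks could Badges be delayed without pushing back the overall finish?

7

The longest chain is CFP→AVSetup→Signage = 12+7+3 = 22; overall finish 22 weeks.
Longest path through Badges: 15 weeks (earliest finish 15, latest finish 22).
Float = 22 − 15 = 7.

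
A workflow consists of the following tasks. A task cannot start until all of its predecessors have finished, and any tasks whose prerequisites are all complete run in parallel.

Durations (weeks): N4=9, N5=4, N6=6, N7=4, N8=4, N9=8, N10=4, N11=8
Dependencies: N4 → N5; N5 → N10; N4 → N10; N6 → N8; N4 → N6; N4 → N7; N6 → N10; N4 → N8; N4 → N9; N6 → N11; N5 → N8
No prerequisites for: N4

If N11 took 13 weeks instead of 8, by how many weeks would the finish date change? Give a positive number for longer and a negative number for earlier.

5

As given, the longest chain is N4→N6→N11 = 9+6+8 = 23, so the finish is 23 weeks.
N11 is on the critical path; changing it to 13 makes that path 28 weeks.
That remains the longest chain; total 28 weeks.
Change in finish: 28 − 23 = +5 weeks.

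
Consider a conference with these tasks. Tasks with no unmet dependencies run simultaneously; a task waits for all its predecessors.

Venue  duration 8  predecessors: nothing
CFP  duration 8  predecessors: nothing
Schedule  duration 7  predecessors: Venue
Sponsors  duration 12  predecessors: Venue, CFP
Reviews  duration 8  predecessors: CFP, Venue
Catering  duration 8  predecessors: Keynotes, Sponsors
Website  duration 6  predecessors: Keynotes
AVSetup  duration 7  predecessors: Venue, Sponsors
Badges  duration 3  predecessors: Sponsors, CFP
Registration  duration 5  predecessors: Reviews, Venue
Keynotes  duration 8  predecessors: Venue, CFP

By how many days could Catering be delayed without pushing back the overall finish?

Critical path: Venue→Sponsors→Catering = 8+12+8 = 28, so the finish is 28 days.
Longest path through Catering: 28 days (earliest finish 28, latest finish 28).
So Catering can slip 28 − 28 = 0 days.

0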